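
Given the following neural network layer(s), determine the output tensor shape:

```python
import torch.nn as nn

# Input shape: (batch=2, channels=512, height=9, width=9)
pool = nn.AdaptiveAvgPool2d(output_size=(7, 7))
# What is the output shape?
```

Input: (2, 512, 9, 9) -> Output: (2, 512, 7, 7)

Answer: (2, 512, 7, 7)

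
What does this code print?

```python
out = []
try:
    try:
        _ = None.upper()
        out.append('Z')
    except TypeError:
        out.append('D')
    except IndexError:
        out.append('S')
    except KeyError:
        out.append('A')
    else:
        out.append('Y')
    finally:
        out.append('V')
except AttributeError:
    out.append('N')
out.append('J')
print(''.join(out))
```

Execution trace: 'V' (finally) → 'N' (outer except AttributeError) → 'J' (after the try/except). Output: VNJ

Answer: VNJ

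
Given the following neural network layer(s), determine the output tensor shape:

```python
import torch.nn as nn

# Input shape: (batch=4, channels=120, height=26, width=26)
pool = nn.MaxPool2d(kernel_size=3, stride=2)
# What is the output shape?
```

Input: (4, 120, 26, 26) -> Output: (4, 120, 12, 12)

Answer: (4, 120, 12, 12)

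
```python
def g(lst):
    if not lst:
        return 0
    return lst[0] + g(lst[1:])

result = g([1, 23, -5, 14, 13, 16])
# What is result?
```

1 + 23 + (-5) + 14 + 13 + 16 + 0 = 62

Answer: 62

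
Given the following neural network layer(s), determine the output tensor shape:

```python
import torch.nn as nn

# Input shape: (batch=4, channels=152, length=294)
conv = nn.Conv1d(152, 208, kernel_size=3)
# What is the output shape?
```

Input: (4, 152, 294) -> Output: (4, 208, 292)

Answer: (4, 208, 292)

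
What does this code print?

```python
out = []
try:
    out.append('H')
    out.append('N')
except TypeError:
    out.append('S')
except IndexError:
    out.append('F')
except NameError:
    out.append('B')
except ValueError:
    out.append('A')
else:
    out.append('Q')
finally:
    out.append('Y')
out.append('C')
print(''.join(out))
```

Execution trace: 'H' (try body) → 'N' (try body, no exception) → 'Q' (else) → 'Y' (finally) → 'C' (after the try/except). Output: HNQYC

Answer: HNQYC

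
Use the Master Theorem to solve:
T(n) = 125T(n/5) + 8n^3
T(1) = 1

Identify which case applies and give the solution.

a=125, b=5, f(n)=8n^3. log_5(125) = 3. Since c=3 = 3, Case 2 applies: T(n) = Θ(n^log_b(a) · log n) = O(n^3 log n).

Answer: O(n^3 log n) - Case 2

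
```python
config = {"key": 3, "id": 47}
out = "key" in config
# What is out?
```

Trace:
`config = {"key": 3, "id": 47}` → config = {'key': 3, 'id': 47}
`out = "key" in config` → out = True
So out = True

Answer: True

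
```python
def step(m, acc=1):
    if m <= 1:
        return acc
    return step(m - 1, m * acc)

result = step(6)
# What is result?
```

Accumulator trace (n, acc): (6, 1) -> (5, 6) -> (4, 30) -> (3, 120) -> (2, 360) -> (1, 720) -> return 720

Answer: 720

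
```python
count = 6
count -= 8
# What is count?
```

Trace:
`count = 6` → count = 6
`count -= 8` → count = -2
So count = -2

Answer: -2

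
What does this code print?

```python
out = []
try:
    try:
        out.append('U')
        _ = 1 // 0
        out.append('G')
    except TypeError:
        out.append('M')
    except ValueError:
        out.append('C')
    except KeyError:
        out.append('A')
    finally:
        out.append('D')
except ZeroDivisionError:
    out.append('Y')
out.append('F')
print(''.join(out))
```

Execution trace: 'U' (try body) → 'D' (finally) → 'Y' (outer except ZeroDivisionError) → 'F' (after the try/except). Output: UDYF

Answer: UDYF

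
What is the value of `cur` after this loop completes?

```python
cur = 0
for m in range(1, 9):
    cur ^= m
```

XOR of 1 to 8
`cur` takes the values: 0 → 1 → 3 → 0 → 4 → 1 → 7 → 0 → 8

Answer: 8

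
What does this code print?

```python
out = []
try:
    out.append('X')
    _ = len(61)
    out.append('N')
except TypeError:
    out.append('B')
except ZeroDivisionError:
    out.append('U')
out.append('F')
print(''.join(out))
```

Execution trace: 'X' (try body) → 'B' (except TypeError) → 'F' (after the try/except). Output: XBF

Answer: XBF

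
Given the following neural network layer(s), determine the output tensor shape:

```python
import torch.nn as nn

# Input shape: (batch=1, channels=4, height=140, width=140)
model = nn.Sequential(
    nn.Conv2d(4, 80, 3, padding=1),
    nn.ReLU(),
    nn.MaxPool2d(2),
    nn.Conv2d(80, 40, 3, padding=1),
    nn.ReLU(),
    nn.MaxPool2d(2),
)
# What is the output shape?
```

Input: (1, 4, 140, 140) -> after first Conv2d: (1, 80, 140, 140) -> after first MaxPool2d: (1, 80, 70, 70) -> after second Conv2d: (1, 40, 70, 70) -> Output: (1, 40, 35, 35)

Answer: (1, 40, 35, 35)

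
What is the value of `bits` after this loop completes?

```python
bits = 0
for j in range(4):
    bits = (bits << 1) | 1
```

Build 4 consecutive 1-bits: 0b1111
`bits` takes the values: 0 → 1 → 3 → 7 → 15

Answer: 15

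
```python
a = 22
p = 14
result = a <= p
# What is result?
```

Trace:
`a = 22` → a = 22
`p = 14` → p = 14
`result = a <= p` → result = False
So result = False

Answer: False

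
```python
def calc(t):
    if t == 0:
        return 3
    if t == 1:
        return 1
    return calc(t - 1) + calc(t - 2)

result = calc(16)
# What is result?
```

Build up from base cases: calc(0)=3, calc(1)=1, calc(2)=4, calc(3)=5, calc(4)=9, calc(5)=14, calc(6)=23, ..., calc(16)=2817

Answer: 2817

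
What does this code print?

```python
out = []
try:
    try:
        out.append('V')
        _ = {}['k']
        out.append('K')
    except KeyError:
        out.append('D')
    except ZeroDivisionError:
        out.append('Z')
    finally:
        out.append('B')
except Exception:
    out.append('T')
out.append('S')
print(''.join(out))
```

Execution trace: 'V' (inner try body) → 'D' (inner except KeyError) → 'B' (inner finally) → 'S' (after the try/except). Output: VDBS

Answer: VDBS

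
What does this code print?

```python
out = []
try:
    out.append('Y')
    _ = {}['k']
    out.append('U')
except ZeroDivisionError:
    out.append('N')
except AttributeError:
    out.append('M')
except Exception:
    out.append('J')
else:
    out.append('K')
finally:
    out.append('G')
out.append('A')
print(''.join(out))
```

Execution trace: 'Y' (try body) → 'J' (except Exception) → 'G' (finally) → 'A' (after the try/except). Output: YJGA

Answer: YJGA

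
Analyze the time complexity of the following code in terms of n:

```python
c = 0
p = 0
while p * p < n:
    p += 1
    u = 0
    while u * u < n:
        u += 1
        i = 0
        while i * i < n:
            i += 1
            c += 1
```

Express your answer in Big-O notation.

Each loop level contributes: √n × √n × √n. Multiplying the contributions gives O(n√n).

Answer: O(n√n)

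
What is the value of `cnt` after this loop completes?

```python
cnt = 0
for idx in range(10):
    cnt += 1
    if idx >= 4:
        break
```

Loop breaks when idx reaches 4, cnt is 5
`cnt` takes the values: 0 → 1 → 2 → 3 → 4 → 5

Answer: 5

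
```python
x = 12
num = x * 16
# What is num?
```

Trace:
`x = 12` → x = 12
`num = x * 16` → num = 192
So num = 192

Answer: 192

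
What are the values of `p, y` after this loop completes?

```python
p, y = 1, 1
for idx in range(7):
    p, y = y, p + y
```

Fibonacci: after 7 iterations
`p, y` takes the values: (1, 1) → (1, 2) → (2, 3) → (3, 5) → (5, 8) → (8, 13) → (13, 21) → (21, 34)

Answer: 21, 34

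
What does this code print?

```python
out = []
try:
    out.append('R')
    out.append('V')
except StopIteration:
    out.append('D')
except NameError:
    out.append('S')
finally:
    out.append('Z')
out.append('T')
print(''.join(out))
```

Execution trace: 'R' (try body) → 'V' (try body, no exception) → 'Z' (finally) → 'T' (after the try/except). Output: RVZT

Answer: RVZT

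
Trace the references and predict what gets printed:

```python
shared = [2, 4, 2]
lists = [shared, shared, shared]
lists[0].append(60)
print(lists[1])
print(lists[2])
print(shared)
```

Key concept: list of same reference.
Step by step:
`shared = [2, 4, 2]` → shared = [2, 4, 2]
`lists = [shared, shared, shared]` → lists = [[2, 4, 2], [2, 4, 2], [2, 4, 2]]
`lists[0].append(60)` → shared = [2, 4, 2, 60]; lists = [[2, 4, 2, 60], [2, 4, 2, 60], [2, 4, 2, 60]]
`print(lists[1])` → prints [2, 4, 2, 60]
`print(lists[2])` → prints [2, 4, 2, 60]
`print(shared)` → prints [2, 4, 2, 60]

Answer:
[2, 4, 2, 60]
[2, 4, 2, 60]
[2, 4, 2, 60]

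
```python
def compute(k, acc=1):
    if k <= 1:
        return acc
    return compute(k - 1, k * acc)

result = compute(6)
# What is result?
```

Accumulator trace (n, acc): (6, 1) -> (5, 6) -> (4, 30) -> (3, 120) -> (2, 360) -> (1, 720) -> return 720

Answer: 720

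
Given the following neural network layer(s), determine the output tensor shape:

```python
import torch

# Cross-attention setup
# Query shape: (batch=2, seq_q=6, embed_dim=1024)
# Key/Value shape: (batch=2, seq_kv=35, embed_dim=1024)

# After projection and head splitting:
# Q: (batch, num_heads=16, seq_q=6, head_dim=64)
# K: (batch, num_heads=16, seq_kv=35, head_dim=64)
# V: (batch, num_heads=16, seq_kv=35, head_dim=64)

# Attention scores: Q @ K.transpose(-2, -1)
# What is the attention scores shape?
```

Input: (2, 6, 1024) -> Output: (2, 16, 6, 35)

Answer: (2, 16, 6, 35)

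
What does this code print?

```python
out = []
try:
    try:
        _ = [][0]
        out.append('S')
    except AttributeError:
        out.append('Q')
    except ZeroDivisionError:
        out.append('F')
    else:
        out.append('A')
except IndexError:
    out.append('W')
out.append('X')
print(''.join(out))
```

Execution trace: 'W' (outer except IndexError) → 'X' (after the try/except). Output: WX

Answer: WX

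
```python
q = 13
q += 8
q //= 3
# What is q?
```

Trace:
`q = 13` → q = 13
`q += 8` → q = 21
`q //= 3` → q = 7
So q = 7

Answer: 7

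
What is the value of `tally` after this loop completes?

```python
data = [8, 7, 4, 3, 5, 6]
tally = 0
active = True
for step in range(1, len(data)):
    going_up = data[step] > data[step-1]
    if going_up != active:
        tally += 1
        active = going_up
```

Count direction changes in [8, 7, 4, 3, 5, 6]
`tally` takes the values: 0 → 1 → 2

Answer: 2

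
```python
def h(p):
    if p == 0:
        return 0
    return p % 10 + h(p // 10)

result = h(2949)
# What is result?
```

Sum of digits of 2949: 9 + 4 + 9 + 2 = 24

Answer: 24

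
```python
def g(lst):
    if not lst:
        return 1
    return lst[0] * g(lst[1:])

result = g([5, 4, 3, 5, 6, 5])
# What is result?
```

Product over [5, 4, 3, 5, 6, 5] = 5 * 4 * 3 * 5 * 6 * 5 = 9000

Answer: 9000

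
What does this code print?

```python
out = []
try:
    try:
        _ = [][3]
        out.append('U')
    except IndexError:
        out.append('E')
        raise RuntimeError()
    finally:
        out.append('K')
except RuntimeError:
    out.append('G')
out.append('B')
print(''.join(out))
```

Execution trace: 'E' (inner except IndexError) → 'K' (inner finally) → 'G' (outer except RuntimeError) → 'B' (after the try/except). Output: EKGB

Answer: EKGB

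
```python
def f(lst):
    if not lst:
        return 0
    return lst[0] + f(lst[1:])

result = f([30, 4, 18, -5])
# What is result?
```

30 + 4 + 18 + (-5) + 0 = 47

Answer: 47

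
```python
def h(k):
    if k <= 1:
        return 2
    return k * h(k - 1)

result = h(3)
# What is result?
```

h(3) = 3 * 2 * 2 = 12

Answer: 12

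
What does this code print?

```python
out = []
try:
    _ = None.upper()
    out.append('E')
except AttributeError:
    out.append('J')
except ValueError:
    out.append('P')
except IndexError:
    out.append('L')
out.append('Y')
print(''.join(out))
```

Execution trace: 'J' (except AttributeError) → 'Y' (after the try/except). Output: JY

Answer: JY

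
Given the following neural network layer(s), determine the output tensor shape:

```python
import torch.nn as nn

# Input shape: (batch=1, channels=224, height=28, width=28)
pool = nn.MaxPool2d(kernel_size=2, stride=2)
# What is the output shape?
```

Input: (1, 224, 28, 28) -> Output: (1, 224, 14, 14)

Answer: (1, 224, 14, 14)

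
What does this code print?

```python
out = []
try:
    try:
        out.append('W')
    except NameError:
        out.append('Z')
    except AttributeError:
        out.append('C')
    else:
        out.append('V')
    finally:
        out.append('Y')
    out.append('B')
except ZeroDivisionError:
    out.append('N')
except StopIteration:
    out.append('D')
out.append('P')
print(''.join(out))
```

Execution trace: 'W' (inner try body, no exception) → 'V' (inner else) → 'Y' (inner finally) → 'B' (try body, no exception) → 'P' (after the try/except). Output: WVYBP

Answer: WVYBP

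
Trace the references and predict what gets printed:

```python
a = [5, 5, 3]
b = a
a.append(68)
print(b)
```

Key concept: basic list aliasing.
Step by step:
`a = [5, 5, 3]` → a = [5, 5, 3]
`b = a` → b = [5, 5, 3] (same object as a)
`a.append(68)` → a = [5, 5, 3, 68] (same object as b); b = [5, 5, 3, 68] (same object as a)
`print(b)` → prints [5, 5, 3, 68]

Answer: [5, 5, 3, 68]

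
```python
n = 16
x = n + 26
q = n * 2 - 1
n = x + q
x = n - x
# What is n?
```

Trace:
`n = 16` → n = 16
`x = n + 26` → x = 42
`q = n * 2 - 1` → q = 31
`n = x + q` → n = 73
`x = n - x` → x = 31
So n = 73

Answer: 73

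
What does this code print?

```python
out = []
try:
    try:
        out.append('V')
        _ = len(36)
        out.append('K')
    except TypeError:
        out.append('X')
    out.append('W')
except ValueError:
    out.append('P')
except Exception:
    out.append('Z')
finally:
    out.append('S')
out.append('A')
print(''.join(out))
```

Execution trace: 'V' (inner try body) → 'X' (inner except TypeError) → 'W' (try body, no exception) → 'S' (finally) → 'A' (after the try/except). Output: VXWSA

Answer: VXWSA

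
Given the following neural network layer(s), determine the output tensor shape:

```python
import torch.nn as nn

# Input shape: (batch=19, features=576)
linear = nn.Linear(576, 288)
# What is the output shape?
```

Input: (19, 576) -> Output: (19, 288)

Answer: (19, 288)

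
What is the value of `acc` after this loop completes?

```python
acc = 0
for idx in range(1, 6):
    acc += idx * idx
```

Sum of squares 1² to 5² = 55
`acc` takes the values: 0 → 1 → 5 → 14 → 30 → 55

Answer: 55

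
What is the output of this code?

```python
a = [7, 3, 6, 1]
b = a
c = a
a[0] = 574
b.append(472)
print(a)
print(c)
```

Key concept: multiple aliases.
Step by step:
`a = [7, 3, 6, 1]` → a = [7, 3, 6, 1]
`b = a` → b = [7, 3, 6, 1] (same object as a)
`c = a` → c = [7, 3, 6, 1] (same object as a, b)
`a[0] = 574` → a = [574, 3, 6, 1] (same object as b, c); b = [574, 3, 6, 1] (same object as a, c); c = [574, 3, 6, 1] (same object as a, b)
`b.append(472)` → a = [574, 3, 6, 1, 472] (same object as b, c); b = [574, 3, 6, 1, 472] (same object as a, c); c = [574, 3, 6, 1, 472] (same object as a, b)
`print(a)` → prints [574, 3, 6, 1, 472]
`print(c)` → prints [574, 3, 6, 1, 472]

Answer:
[574, 3, 6, 1, 472]
[574, 3, 6, 1, 472]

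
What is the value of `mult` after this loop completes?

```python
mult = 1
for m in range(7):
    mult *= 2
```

2^7 = 128
`mult` takes the values: 1 → 2 → 4 → 8 → 16 → 32 → 64 → 128

Answer: 128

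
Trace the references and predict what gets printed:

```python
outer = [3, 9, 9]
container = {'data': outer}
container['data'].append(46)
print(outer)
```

Key concept: dict holds reference to list.
Step by step:
`outer = [3, 9, 9]` → outer = [3, 9, 9]
`container = {'data': outer}` → container = {'data': [3, 9, 9]}
`container['data'].append(46)` → outer = [3, 9, 9, 46]; container = {'data': [3, 9, 9, 46]}
`print(outer)` → prints [3, 9, 9, 46]

Answer: [3, 9, 9, 46]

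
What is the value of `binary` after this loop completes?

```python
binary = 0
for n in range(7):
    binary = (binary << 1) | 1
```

Build 7 consecutive 1-bits: 0b1111111
`binary` takes the values: 0 → 1 → 3 → 7 → 15 → 31 → 63 → 127

Answer: 127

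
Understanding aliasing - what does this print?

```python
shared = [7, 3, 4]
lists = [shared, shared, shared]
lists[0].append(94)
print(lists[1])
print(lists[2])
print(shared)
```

Key concept: list of same reference.
Step by step:
`shared = [7, 3, 4]` → shared = [7, 3, 4]
`lists = [shared, shared, shared]` → lists = [[7, 3, 4], [7, 3, 4], [7, 3, 4]]
`lists[0].append(94)` → shared = [7, 3, 4, 94]; lists = [[7, 3, 4, 94], [7, 3, 4, 94], [7, 3, 4, 94]]
`print(lists[1])` → prints [7, 3, 4, 94]
`print(lists[2])` → prints [7, 3, 4, 94]
`print(shared)` → prints [7, 3, 4, 94]

Answer:
[7, 3, 4, 94]
[7, 3, 4, 94]
[7, 3, 4, 94]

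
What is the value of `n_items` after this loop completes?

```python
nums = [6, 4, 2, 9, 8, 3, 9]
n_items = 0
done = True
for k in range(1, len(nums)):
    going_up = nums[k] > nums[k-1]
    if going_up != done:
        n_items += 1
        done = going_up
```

Count direction changes in [6, 4, 2, 9, 8, 3, 9]
`n_items` takes the values: 0 → 1 → 2 → 3 → 4

Answer: 4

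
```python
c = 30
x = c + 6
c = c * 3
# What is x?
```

Trace:
`c = 30` → c = 30
`x = c + 6` → x = 36
`c = c * 3` → c = 90
So x = 36

Answer: 36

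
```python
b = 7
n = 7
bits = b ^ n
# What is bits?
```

Trace:
`b = 7` → b = 7
`n = 7` → n = 7
`bits = b ^ n` → bits = 0
So bits = 0

Answer: 0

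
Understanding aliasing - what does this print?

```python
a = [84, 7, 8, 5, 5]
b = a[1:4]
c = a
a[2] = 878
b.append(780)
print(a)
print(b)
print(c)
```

Key concept: slice vs alias.
Step by step:
`a = [84, 7, 8, 5, 5]` → a = [84, 7, 8, 5, 5]
`b = a[1:4]` → b = [7, 8, 5]
`c = a` → c = [84, 7, 8, 5, 5] (same object as a)
`a[2] = 878` → a = [84, 7, 878, 5, 5] (same object as c); c = [84, 7, 878, 5, 5] (same object as a)
`b.append(780)` → b = [7, 8, 5, 780]
`print(a)` → prints [84, 7, 878, 5, 5]
`print(b)` → prints [7, 8, 5, 780]
`print(c)` → prints [84, 7, 878, 5, 5]

Answer:
[84, 7, 878, 5, 5]
[7, 8, 5, 780]
[84, 7, 878, 5, 5]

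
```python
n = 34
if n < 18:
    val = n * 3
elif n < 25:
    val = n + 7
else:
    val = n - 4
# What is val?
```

Trace:
`n = 34` → n = 34
`if n < 18: ...` → n < 18 is False, n < 25 is False, take else branch → val = 30
So val = 30

Answer: 30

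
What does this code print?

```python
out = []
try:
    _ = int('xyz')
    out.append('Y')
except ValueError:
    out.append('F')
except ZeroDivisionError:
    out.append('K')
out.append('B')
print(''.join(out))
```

Execution trace: 'F' (except ValueError) → 'B' (after the try/except). Output: FB

Answer: FB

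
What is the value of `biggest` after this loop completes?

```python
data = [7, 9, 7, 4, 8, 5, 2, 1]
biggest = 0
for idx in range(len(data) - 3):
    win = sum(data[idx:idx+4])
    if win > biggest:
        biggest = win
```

Max sum of 4-element window in [7, 9, 7, 4, 8, 5, 2, 1]
`biggest` takes the values: 0 → 27 → 28

Answer: 28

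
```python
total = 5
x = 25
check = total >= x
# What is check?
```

Trace:
`total = 5` → total = 5
`x = 25` → x = 25
`check = total >= x` → check = False
So check = False

Answer: False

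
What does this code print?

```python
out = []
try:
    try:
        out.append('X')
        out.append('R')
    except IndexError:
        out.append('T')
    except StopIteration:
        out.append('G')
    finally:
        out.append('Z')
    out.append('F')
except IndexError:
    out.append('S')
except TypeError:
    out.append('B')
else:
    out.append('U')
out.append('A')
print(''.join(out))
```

Execution trace: 'X' (inner try body) → 'R' (inner try body, no exception) → 'Z' (inner finally) → 'F' (try body, no exception) → 'U' (else) → 'A' (after the try/except). Output: XRZFUA

Answer: XRZFUA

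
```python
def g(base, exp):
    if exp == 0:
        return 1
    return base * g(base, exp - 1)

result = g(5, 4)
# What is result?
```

g(5, 4) = 5 * 5 * 5 * 5 = 625

Answer: 625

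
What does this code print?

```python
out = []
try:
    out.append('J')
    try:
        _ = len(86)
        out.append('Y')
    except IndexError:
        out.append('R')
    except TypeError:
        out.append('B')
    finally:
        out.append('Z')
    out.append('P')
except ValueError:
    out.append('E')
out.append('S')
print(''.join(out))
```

Execution trace: 'J' (try body) → 'B' (inner except TypeError) → 'Z' (inner finally) → 'P' (try body, no exception) → 'S' (after the try/except). Output: JBZPS

Answer: JBZPS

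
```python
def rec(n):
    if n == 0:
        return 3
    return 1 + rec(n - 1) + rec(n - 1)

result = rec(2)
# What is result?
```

rec(n) = 1 + 2·rec(n-1), rec(0)=3. Closed form: (3+1)·2^2 - 1 = 15.

Answer: 15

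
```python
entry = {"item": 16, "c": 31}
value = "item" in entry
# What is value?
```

Trace:
`entry = {"item": 16, "c": 31}` → entry = {'item': 16, 'c': 31}
`value = "item" in entry` → value = True
So value = True

Answer: True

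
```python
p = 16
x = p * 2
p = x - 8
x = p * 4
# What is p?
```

Trace:
`p = 16` → p = 16
`x = p * 2` → x = 32
`p = x - 8` → p = 24
`x = p * 4` → x = 96
So p = 24

Answer: 24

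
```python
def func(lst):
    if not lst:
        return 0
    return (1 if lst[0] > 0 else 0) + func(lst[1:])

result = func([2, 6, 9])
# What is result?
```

Count of positive elements in [2, 6, 9] = 3

Answer: 3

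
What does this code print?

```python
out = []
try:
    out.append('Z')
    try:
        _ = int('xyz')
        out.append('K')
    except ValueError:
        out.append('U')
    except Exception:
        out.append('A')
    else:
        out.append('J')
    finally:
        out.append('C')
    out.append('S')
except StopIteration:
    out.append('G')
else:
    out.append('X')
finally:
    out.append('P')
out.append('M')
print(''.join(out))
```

Execution trace: 'Z' (try body) → 'U' (inner except ValueError) → 'C' (inner finally) → 'S' (try body, no exception) → 'X' (else) → 'P' (finally) → 'M' (after the try/except). Output: ZUCSXPM

Answer: ZUCSXPM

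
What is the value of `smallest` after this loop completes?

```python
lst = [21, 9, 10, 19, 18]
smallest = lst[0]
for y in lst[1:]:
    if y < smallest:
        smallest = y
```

Minimum of [21, 9, 10, 19, 18]
`smallest` takes the values: 21 → 9

Answer: 9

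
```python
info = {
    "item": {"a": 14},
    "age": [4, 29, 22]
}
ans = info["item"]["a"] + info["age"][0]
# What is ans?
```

Trace:
`info = { ...` → info = {'item': {'a': 14}, 'age': [4, 29, 22]}
`ans = info["item"]["a"] + info["age"][0]` → ans = 18
So ans = 18

Answer: 18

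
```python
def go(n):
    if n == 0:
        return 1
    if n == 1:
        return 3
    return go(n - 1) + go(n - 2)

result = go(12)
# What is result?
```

Build up from base cases: go(0)=1, go(1)=3, go(2)=4, go(3)=7, go(4)=11, go(5)=18, go(6)=29, ..., go(12)=521

Answer: 521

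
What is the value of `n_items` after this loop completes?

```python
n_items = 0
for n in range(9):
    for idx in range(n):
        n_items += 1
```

Triangle number: 0+1+2+...+8
`n_items` takes the values: 0 → 1 → 2 → 3 → 4 → 5 → 6 → 7 → 8 → 9 → 10 → 11 → 12 → 13 → 14 → 15 → 16 → 17 → 18 → 19 → 20 → 21 → 22 → 23 → 24 → 25 → 26 → 27 → 28 → 29 → 30 → 31 → 32 → 33 → 34 → 35 → 36

Answer: 36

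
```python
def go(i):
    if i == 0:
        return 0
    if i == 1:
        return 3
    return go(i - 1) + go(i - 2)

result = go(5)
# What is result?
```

Build up from base cases: go(0)=0, go(1)=3, go(2)=3, go(3)=6, go(4)=9, go(5)=15

Answer: 15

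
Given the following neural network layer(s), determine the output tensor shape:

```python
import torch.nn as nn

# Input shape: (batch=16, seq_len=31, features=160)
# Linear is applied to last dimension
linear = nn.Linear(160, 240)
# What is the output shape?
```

Input: (16, 31, 160) -> Output: (16, 31, 240)

Answer: (16, 31, 240)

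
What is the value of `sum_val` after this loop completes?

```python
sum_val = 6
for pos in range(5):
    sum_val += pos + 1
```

Start at 6, add 1 to 5 = 21
`sum_val` takes the values: 6 → 7 → 9 → 12 → 16 → 21

Answer: 21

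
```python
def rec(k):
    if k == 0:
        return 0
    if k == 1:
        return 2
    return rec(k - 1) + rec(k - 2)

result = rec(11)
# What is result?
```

Build up from base cases: rec(0)=0, rec(1)=2, rec(2)=2, rec(3)=4, rec(4)=6, rec(5)=10, rec(6)=16, ..., rec(11)=178

Answer: 178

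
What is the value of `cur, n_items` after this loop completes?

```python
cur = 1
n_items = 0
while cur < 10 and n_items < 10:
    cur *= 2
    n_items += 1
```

Double until >= 10 or 10 iterations
`cur, n_items` takes the values: (1, 0) → (2, 0) → (2, 1) → (4, 1) → (4, 2) → (8, 2) → (8, 3) → (16, 3) → (16, 4)

Answer: 16, 4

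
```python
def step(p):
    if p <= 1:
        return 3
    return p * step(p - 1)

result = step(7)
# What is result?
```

step(7) = 7 * 6 * 5 * 4 * 3 * 2 * 3 = 15120

Answer: 15120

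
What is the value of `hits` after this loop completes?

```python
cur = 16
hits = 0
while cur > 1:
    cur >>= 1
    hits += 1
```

Count right shifts until 1
`hits` takes the values: 0 → 1 → 2 → 3 → 4

Answer: 4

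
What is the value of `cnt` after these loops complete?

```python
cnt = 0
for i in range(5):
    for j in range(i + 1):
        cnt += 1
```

Triangle: 1 + 2 + ... + 5
`cnt` takes the values: 0 → 1 → 2 → 3 → 4 → 5 → 6 → 7 → 8 → 9 → 10 → 11 → 12 → 13 → 14 → 15

Answer: 15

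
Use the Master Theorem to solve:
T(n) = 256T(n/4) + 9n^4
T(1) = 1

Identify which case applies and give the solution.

a=256, b=4, f(n)=9n^4. log_4(256) = 4. Since c=4 = 4, Case 2 applies: T(n) = Θ(n^log_b(a) · log n) = O(n^4 log n).

Answer: O(n^4 log n) - Case 2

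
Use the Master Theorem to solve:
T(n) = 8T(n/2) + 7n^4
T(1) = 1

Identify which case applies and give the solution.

a=8, b=2, f(n)=7n^4. log_2(8) = 3. Since c=4 > 3 and the regularity condition holds (8(n/2)^4 = (8/2^4)n^4 with 8/2^4 < 1), Case 3 applies: T(n) = Θ(f(n)) = O(n^4).

Answer: O(n^4) - Case 3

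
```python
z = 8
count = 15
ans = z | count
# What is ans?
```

Trace:
`z = 8` → z = 8
`count = 15` → count = 15
`ans = z | count` → ans = 15
So ans = 15

Answer: 15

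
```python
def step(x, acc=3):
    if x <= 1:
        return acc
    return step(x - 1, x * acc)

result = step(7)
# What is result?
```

Accumulator trace (n, acc): (7, 3) -> (6, 21) -> (5, 126) -> (4, 630) -> (3, 2520) -> (2, 7560) -> (1, 15120) -> return 15120

Answer: 15120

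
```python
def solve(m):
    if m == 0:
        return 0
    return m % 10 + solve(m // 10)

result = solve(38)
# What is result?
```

Sum of digits of 38: 8 + 3 = 11

Answer: 11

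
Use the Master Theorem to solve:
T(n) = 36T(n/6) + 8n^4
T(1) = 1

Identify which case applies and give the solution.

a=36, b=6, f(n)=8n^4. log_6(36) = 2. Since c=4 > 2 and the regularity condition holds (36(n/6)^4 = (36/6^4)n^4 with 36/6^4 < 1), Case 3 applies: T(n) = Θ(f(n)) = O(n^4).

Answer: O(n^4) - Case 3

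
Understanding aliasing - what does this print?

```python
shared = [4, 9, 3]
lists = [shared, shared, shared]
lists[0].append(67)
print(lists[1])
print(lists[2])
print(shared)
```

Key concept: list of same reference.
Step by step:
`shared = [4, 9, 3]` → shared = [4, 9, 3]
`lists = [shared, shared, shared]` → lists = [[4, 9, 3], [4, 9, 3], [4, 9, 3]]
`lists[0].append(67)` → shared = [4, 9, 3, 67]; lists = [[4, 9, 3, 67], [4, 9, 3, 67], [4, 9, 3, 67]]
`print(lists[1])` → prints [4, 9, 3, 67]
`print(lists[2])` → prints [4, 9, 3, 67]
`print(shared)` → prints [4, 9, 3, 67]

Answer:
[4, 9, 3, 67]
[4, 9, 3, 67]
[4, 9, 3, 67]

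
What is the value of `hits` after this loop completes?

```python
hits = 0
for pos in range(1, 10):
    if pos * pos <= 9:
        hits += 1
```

Count numbers where pos² ≤ 9
`hits` takes the values: 0 → 1 → 2 → 3

Answer: 3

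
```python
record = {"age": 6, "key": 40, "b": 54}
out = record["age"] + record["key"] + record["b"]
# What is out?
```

Trace:
`record = {"age": 6, "key": 40, "b": 54}` → record = {'age': 6, 'key': 40, 'b': 54}
`out = record["age"] + record["key"] + record["b"]` → out = 100
So out = 100

Answer: 100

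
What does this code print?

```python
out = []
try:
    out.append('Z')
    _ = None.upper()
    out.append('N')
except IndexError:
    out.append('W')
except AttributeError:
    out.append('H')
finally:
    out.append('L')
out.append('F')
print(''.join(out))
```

Execution trace: 'Z' (try body) → 'H' (except AttributeError) → 'L' (finally) → 'F' (after the try/except). Output: ZHLF

Answer: ZHLF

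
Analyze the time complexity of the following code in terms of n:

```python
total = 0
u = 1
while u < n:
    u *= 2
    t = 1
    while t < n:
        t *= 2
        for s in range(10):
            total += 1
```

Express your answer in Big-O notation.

Each loop level contributes: log n × log n × 1. Multiplying the contributions gives O(log² n).

Answer: O(log² n)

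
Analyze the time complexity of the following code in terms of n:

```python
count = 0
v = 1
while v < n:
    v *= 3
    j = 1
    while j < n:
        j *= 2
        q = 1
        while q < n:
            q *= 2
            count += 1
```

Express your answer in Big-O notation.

Each loop level contributes: log n × log n × log n. Multiplying the contributions gives O(log^3 n).

Answer: O(log^3 n)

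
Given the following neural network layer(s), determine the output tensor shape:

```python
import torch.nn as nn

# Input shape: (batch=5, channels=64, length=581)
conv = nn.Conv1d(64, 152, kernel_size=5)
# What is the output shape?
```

Input: (5, 64, 581) -> Output: (5, 152, 577)

Answer: (5, 152, 577)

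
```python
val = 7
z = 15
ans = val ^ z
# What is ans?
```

Trace:
`val = 7` → val = 7
`z = 15` → z = 15
`ans = val ^ z` → ans = 8
So ans = 8

Answer: 8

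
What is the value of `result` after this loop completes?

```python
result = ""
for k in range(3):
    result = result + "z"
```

Repeat 'z' 3 times
`result` takes the values: "" → "z" → "zz" → "zzz"

Answer: "zzz"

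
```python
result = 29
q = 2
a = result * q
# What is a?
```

Trace:
`result = 29` → result = 29
`q = 2` → q = 2
`a = result * q` → a = 58
So a = 58

Answer: 58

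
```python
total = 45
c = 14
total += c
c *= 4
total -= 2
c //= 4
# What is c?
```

Trace:
`total = 45` → total = 45
`c = 14` → c = 14
`total += c` → total = 59
`c *= 4` → c = 56
`total -= 2` → total = 57
`c //= 4` → c = 14
So c = 14

Answer: 14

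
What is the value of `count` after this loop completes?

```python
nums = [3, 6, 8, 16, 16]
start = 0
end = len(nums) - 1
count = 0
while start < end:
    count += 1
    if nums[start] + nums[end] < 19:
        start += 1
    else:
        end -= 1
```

Steps to find pair summing to 19
`count` takes the values: 0 → 1 → 2 → 3 → 4

Answer: 4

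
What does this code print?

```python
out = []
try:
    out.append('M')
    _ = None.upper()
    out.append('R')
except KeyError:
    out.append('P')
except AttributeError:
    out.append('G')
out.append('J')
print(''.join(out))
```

Execution trace: 'M' (try body) → 'G' (except AttributeError) → 'J' (after the try/except). Output: MGJ

Answer: MGJ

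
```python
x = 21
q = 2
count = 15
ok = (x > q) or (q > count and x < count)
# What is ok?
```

Trace:
`x = 21` → x = 21
`q = 2` → q = 2
`count = 15` → count = 15
`ok = (x > q) or (q > count and x < count)` → ok = True
So ok = True

Answer: True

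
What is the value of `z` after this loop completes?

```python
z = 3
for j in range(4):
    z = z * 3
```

Multiply by 3, 4 times: 3 * 3^4 = 243
`z` takes the values: 3 → 9 → 27 → 81 → 243

Answer: 243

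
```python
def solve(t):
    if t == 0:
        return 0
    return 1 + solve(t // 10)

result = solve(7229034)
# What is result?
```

Count of digits of 7229034: 7

Answer: 7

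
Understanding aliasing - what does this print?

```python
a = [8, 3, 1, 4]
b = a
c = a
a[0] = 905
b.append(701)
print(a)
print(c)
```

Key concept: multiple aliases.
Step by step:
`a = [8, 3, 1, 4]` → a = [8, 3, 1, 4]
`b = a` → b = [8, 3, 1, 4] (same object as a)
`c = a` → c = [8, 3, 1, 4] (same object as a, b)
`a[0] = 905` → a = [905, 3, 1, 4] (same object as b, c); b = [905, 3, 1, 4] (same object as a, c); c = [905, 3, 1, 4] (same object as a, b)
`b.append(701)` → a = [905, 3, 1, 4, 701] (same object as b, c); b = [905, 3, 1, 4, 701] (same object as a, c); c = [905, 3, 1, 4, 701] (same object as a, b)
`print(a)` → prints [905, 3, 1, 4, 701]
`print(c)` → prints [905, 3, 1, 4, 701]

Answer:
[905, 3, 1, 4, 701]
[905, 3, 1, 4, 701]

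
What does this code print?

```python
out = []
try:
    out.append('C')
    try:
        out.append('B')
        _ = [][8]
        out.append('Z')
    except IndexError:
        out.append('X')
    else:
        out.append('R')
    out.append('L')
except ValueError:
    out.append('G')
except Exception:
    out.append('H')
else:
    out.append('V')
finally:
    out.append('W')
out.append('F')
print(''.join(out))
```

Execution trace: 'C' (try body) → 'B' (inner try body) → 'X' (inner except IndexError) → 'L' (try body, no exception) → 'V' (else) → 'W' (finally) → 'F' (after the try/except). Output: CBXLVWF

Answer: CBXLVWF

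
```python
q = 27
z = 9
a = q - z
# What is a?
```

Trace:
`q = 27` → q = 27
`z = 9` → z = 9
`a = q - z` → a = 18
So a = 18

Answer: 18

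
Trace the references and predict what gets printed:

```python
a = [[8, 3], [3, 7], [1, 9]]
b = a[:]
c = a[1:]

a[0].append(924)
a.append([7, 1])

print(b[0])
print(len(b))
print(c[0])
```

Key concept: slice with nested mutation.
Step by step:
`a = [[8, 3], [3, 7], [1, 9]]` → a = [[8, 3], [3, 7], [1, 9]]
`b = a[:]` → b = [[8, 3], [3, 7], [1, 9]]
`c = a[1:]` → c = [[3, 7], [1, 9]]
`a[0].append(924)` → a = [[8, 3, 924], [3, 7], [1, 9]]; b = [[8, 3, 924], [3, 7], [1, 9]]
`a.append([7, 1])` → a = [[8, 3, 924], [3, 7], [1, 9], [7, 1]]
`print(b[0])` → prints [8, 3, 924]
`print(len(b))` → prints 3
`print(c[0])` → prints [3, 7]

Answer:
[8, 3, 924]
3
[3, 7]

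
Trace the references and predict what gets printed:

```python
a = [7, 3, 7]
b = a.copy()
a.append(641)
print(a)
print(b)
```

Key concept: list.copy() creates independent copy.
Step by step:
`a = [7, 3, 7]` → a = [7, 3, 7]
`b = a.copy()` → b = [7, 3, 7]
`a.append(641)` → a = [7, 3, 7, 641]
`print(a)` → prints [7, 3, 7, 641]
`print(b)` → prints [7, 3, 7]

Answer:
[7, 3, 7, 641]
[7, 3, 7]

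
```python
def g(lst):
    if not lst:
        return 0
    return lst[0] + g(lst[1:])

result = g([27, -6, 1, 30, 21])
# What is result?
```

27 + (-6) + 1 + 30 + 21 + 0 = 73

Answer: 73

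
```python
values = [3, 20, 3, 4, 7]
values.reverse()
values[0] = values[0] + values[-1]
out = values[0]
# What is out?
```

Trace:
`values = [3, 20, 3, 4, 7]` → values = [3, 20, 3, 4, 7]
`values.reverse()` → values = [7, 4, 3, 20, 3]
`values[0] = values[0] + values[-1]` → values = [10, 4, 3, 20, 3]
`out = values[0]` → out = 10
So out = 10

Answer: 10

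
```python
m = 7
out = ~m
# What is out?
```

Trace:
`m = 7` → m = 7
`out = ~m` → out = -8
So out = -8

Answer: -8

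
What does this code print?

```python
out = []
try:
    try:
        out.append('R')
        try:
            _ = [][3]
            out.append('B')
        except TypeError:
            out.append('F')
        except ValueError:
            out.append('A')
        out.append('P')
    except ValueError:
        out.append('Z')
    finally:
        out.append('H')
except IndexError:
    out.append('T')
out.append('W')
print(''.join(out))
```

Execution trace: 'R' (try body) → 'H' (finally) → 'T' (outer except IndexError) → 'W' (after the try/except). Output: RHTW

Answer: RHTW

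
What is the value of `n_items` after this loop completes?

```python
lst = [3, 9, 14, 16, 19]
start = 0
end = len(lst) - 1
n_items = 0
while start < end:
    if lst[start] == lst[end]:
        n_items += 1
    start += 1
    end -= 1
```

Count matching pairs from ends
`n_items` takes the values: 0

Answer: 0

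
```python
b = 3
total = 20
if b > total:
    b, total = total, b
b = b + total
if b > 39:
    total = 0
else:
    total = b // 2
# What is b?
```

Trace:
`b = 3` → b = 3
`total = 20` → total = 20
`if b > total: ...` → b > total is False → no variable changes
`b = b + total` → b = 23
`if b > 39: ...` → b > 39 is False, take else branch → total = 11
So b = 23

Answer: 23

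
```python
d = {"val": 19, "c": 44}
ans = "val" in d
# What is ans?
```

Trace:
`d = {"val": 19, "c": 44}` → d = {'val': 19, 'c': 44}
`ans = "val" in d` → ans = True
So ans = True

Answer: True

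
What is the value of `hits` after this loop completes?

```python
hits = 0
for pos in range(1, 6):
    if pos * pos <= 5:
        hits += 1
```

Count numbers where pos² ≤ 5
`hits` takes the values: 0 → 1 → 2

Answer: 2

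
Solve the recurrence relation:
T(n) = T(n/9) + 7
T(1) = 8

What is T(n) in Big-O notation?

Each step divides n by 9 and adds 7. After log_9(n) steps we reach T(1)=8. So T(n) = 7·log_9(n) + 8 = O(log n).

Answer: O(log n)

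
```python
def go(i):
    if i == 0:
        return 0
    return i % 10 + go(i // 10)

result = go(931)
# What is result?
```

Sum of digits of 931: 1 + 3 + 9 = 13

Answer: 13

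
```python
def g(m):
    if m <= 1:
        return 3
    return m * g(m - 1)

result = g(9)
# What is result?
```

g(9) = 9 * 8 * 7 * 6 * 5 * 4 * 3 * 2 * 3 = 1088640

Answer: 1088640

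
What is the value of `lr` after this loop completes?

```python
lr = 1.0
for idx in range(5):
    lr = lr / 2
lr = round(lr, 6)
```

Halving LR 5 times: 1 / 2^5
`lr` takes the values: 1.0 → 0.5 → 0.25 → 0.125 → 0.0625 → 0.03125

Answer: 0.03125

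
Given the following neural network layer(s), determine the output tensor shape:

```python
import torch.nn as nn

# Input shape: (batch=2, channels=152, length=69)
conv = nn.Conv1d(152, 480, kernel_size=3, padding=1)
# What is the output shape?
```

Input: (2, 152, 69) -> Output: (2, 480, 69)

Answer: (2, 480, 69)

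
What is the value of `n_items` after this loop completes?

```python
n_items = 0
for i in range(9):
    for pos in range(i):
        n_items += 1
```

Triangle number: 0+1+2+...+8
`n_items` takes the values: 0 → 1 → 2 → 3 → 4 → 5 → 6 → 7 → 8 → 9 → 10 → 11 → 12 → 13 → 14 → 15 → 16 → 17 → 18 → 19 → 20 → 21 → 22 → 23 → 24 → 25 → 26 → 27 → 28 → 29 → 30 → 31 → 32 → 33 → 34 → 35 → 36

Answer: 36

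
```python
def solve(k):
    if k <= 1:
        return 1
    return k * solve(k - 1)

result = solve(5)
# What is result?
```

solve(5) = 5 * 4 * 3 * 2 * 1 = 120

Answer: 120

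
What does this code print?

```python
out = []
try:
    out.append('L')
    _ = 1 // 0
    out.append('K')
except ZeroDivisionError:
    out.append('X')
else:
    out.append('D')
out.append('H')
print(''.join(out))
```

Execution trace: 'L' (try body) → 'X' (except ZeroDivisionError) → 'H' (after the try/except). Output: LXH

Answer: LXH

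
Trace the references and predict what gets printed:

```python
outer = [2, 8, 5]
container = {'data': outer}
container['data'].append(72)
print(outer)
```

Key concept: dict holds reference to list.
Step by step:
`outer = [2, 8, 5]` → outer = [2, 8, 5]
`container = {'data': outer}` → container = {'data': [2, 8, 5]}
`container['data'].append(72)` → outer = [2, 8, 5, 72]; container = {'data': [2, 8, 5, 72]}
`print(outer)` → prints [2, 8, 5, 72]

Answer: [2, 8, 5, 72]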